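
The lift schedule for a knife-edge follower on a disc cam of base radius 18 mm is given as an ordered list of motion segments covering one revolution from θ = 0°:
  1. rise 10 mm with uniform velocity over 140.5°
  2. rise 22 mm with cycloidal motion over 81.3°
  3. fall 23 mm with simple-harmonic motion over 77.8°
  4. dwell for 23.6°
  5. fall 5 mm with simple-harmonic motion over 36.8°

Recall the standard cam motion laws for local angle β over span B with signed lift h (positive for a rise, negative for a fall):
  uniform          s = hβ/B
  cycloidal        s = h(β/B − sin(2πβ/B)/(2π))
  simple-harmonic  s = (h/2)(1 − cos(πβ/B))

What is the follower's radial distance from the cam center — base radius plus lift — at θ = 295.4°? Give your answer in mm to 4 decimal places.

seg 1 [0°–140.5°] uniform, h=10: full span → s += 10 → s = 10.0000
seg 2 [140.5°–221.8°] cycloidal, h=22: full span → s += 22 → s = 32.0000
seg 3 [221.8°–299.6°] simple-harmonic, h=-23: θ=295.4° here. β=73.6, B=77.8. -23/2·(1 − cos(π·0.9460)) = -22.8350 → s = 9.1650
radial distance = base radius + s = 18 + 9.1650 = 27.1650

27.1650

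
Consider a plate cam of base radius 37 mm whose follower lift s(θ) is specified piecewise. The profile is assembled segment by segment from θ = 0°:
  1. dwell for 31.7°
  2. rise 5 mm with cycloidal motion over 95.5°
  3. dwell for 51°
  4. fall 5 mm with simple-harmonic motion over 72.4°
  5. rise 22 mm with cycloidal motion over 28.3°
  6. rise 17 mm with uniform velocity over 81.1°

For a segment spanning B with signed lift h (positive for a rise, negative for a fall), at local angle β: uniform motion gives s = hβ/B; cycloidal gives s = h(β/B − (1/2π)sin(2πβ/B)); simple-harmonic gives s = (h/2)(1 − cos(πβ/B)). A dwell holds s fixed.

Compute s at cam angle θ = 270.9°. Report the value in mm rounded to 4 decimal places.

seg 1 [0°–31.7°] dwell: s stays 0.0000
seg 2 [31.7°–127.2°] cycloidal, h=5: full span → s += 5 → s = 5.0000
seg 3 [127.2°–178.2°] dwell: s stays 5.0000
seg 4 [178.2°–250.6°] simple-harmonic, h=-5: full span → s += -5 → s = 0.0000
seg 5 [250.6°–278.9°] cycloidal, h=22: θ=270.9° here. β=20.3, B=28.3. 22·(0.7173 − sin(2π·0.7173)/(2π)) = 19.2087 → s = 19.2087

19.2087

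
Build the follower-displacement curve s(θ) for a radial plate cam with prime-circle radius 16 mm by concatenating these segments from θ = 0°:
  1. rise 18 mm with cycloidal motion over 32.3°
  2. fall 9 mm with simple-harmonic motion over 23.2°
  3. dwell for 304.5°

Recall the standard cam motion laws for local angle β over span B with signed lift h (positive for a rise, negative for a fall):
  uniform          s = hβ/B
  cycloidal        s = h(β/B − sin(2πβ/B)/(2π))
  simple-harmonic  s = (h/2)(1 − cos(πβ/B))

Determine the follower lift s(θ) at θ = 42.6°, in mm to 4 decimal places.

seg 1 [0°–32.3°] cycloidal, h=18: full span → s += 18 → s = 18.0000
seg 2 [32.3°–55.5°] simple-harmonic, h=-9: θ=42.6° here. β=10.3, B=23.2. -9/2·(1 − cos(π·0.4440)) = -3.7119 → s = 14.2881

14.2881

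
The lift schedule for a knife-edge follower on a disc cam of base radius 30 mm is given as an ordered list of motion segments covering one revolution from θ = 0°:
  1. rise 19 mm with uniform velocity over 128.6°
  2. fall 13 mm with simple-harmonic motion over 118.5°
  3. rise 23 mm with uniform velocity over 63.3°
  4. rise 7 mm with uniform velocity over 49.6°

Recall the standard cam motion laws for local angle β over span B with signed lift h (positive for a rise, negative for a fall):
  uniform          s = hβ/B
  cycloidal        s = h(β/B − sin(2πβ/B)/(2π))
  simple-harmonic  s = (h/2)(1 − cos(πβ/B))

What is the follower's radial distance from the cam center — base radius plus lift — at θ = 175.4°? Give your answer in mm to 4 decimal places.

seg 1 [0°–128.6°] uniform, h=19: full span → s += 19 → s = 19.0000
seg 2 [128.6°–247.1°] simple-harmonic, h=-13: θ=175.4° here. β=46.8, B=118.5. -13/2·(1 − cos(π·0.3949)) = -4.3933 → s = 14.6067
radial distance = base radius + s = 30 + 14.6067 = 44.6067

44.6067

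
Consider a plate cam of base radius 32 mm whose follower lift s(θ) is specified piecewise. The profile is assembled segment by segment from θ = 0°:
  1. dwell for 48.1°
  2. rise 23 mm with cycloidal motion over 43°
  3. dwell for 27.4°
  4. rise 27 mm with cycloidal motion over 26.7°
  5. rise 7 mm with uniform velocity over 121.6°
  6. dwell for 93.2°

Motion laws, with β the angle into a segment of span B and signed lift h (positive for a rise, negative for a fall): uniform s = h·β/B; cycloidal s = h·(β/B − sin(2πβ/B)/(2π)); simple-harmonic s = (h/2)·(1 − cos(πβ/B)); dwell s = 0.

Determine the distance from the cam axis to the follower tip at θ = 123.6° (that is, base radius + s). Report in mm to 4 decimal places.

seg 1 [0°–48.1°] dwell: s stays 0.0000
seg 2 [48.1°–91.1°] cycloidal, h=23: full span → s += 23 → s = 23.0000
seg 3 [91.1°–118.5°] dwell: s stays 23.0000
seg 4 [118.5°–145.2°] cycloidal, h=27: θ=123.6° here. β=5.1, B=26.7. 27·(0.1910 − sin(2π·0.1910)/(2π)) = 1.1519 → s = 24.1519
radial distance = base radius + s = 32 + 24.1519 = 56.1519

56.1519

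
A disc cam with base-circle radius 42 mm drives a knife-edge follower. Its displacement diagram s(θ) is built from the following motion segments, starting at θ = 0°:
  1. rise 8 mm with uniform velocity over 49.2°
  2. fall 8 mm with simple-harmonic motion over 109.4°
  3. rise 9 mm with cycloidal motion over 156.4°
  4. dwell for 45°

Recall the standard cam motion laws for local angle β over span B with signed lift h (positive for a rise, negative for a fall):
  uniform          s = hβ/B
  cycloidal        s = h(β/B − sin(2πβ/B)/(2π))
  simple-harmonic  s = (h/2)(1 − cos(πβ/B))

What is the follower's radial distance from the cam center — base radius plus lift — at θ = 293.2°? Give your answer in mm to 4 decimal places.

seg 1 [0°–49.2°] uniform, h=8: full span → s += 8 → s = 8.0000
seg 2 [49.2°–158.6°] simple-harmonic, h=-8: full span → s += -8 → s = 0.0000
seg 3 [158.6°–315°] cycloidal, h=9: θ=293.2° here. β=134.6, B=156.4. 9·(0.8606 − sin(2π·0.8606)/(2π)) = 8.8457 → s = 8.8457
radial distance = base radius + s = 42 + 8.8457 = 50.8457

50.8457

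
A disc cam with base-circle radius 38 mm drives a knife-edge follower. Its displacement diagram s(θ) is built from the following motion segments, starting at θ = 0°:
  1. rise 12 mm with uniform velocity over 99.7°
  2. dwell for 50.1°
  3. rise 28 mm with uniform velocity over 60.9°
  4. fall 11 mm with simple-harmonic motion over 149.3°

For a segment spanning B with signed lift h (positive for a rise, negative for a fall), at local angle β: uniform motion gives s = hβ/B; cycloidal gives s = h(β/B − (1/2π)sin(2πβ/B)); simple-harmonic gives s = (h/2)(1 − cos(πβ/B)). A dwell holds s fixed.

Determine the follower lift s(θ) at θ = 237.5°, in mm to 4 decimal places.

seg 1 [0°–99.7°] uniform, h=12: full span → s += 12 → s = 12.0000
seg 2 [99.7°–149.8°] dwell: s stays 12.0000
seg 3 [149.8°–210.7°] uniform, h=28: full span → s += 28 → s = 40.0000
seg 4 [210.7°–360°] simple-harmonic, h=-11: θ=237.5° here. β=26.8, B=149.3. -11/2·(1 − cos(π·0.1795)) = -0.8516 → s = 39.1484

39.1484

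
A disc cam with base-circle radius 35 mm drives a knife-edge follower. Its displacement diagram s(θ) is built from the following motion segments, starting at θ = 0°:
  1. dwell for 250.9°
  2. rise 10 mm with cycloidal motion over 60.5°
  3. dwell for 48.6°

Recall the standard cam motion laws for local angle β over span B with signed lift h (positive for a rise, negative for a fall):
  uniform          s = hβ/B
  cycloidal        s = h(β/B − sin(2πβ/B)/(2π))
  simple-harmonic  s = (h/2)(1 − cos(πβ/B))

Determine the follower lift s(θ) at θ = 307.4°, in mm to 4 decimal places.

seg 1 [0°–250.9°] dwell: s stays 0.0000
seg 2 [250.9°–311.4°] cycloidal, h=10: θ=307.4° here. β=56.5, B=60.5. 10·(0.9339 − sin(2π·0.9339)/(2π)) = 9.9811 → s = 9.9811

9.9811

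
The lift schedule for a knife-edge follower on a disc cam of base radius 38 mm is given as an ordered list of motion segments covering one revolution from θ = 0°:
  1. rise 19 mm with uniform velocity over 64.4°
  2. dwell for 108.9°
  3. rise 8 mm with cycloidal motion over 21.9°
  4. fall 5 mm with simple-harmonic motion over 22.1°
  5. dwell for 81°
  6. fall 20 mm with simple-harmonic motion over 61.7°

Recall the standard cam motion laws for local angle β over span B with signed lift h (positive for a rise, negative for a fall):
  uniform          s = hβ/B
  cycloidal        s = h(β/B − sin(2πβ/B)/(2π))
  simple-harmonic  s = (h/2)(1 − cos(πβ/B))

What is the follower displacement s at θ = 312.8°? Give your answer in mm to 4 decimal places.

seg 1 [0°–64.4°] uniform, h=19: full span → s += 19 → s = 19.0000
seg 2 [64.4°–173.3°] dwell: s stays 19.0000
seg 3 [173.3°–195.2°] cycloidal, h=8: full span → s += 8 → s = 27.0000
seg 4 [195.2°–217.3°] simple-harmonic, h=-5: full span → s += -5 → s = 22.0000
seg 5 [217.3°–298.3°] dwell: s stays 22.0000
seg 6 [298.3°–360°] simple-harmonic, h=-20: θ=312.8° here. β=14.5, B=61.7. -20/2·(1 − cos(π·0.2350)) = -2.6039 → s = 19.3961

19.3961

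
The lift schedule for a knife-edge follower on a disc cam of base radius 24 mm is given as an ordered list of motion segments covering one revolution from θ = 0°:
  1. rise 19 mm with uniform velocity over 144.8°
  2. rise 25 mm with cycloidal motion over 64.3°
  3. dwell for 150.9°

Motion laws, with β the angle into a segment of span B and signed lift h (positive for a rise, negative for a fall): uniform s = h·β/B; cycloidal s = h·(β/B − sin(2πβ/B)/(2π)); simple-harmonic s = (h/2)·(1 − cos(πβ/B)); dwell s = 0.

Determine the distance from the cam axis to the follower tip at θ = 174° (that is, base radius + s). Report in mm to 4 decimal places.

seg 1 [0°–144.8°] uniform, h=19: full span → s += 19 → s = 19.0000
seg 2 [144.8°–209.1°] cycloidal, h=25: θ=174° here. β=29.2, B=64.3. 25·(0.4541 − sin(2π·0.4541)/(2π)) = 10.2219 → s = 29.2219
radial distance = base radius + s = 24 + 29.2219 = 53.2219

53.2219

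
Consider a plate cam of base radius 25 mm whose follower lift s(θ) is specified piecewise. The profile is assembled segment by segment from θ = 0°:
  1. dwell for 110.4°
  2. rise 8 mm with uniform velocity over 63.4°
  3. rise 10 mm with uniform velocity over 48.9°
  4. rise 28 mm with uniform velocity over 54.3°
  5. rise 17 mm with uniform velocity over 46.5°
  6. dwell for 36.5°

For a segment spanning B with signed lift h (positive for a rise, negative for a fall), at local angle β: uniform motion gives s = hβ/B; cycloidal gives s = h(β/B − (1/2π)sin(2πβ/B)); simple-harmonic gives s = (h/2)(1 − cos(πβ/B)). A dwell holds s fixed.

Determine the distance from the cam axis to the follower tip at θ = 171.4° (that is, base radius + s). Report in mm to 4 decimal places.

seg 1 [0°–110.4°] dwell: s stays 0.0000
seg 2 [110.4°–173.8°] uniform, h=8: θ=171.4° here. β=61, B=63.4. 8·61/63.4 = 7.6972 → s = 7.6972
radial distance = base radius + s = 25 + 7.6972 = 32.6972

32.6972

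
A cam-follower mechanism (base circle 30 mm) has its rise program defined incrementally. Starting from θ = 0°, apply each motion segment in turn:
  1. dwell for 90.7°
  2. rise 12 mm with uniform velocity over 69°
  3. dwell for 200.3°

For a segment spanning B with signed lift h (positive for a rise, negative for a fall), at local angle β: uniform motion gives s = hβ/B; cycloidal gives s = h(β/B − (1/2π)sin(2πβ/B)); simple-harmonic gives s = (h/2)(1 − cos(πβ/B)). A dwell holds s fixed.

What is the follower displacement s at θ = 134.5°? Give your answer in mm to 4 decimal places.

seg 1 [0°–90.7°] dwell: s stays 0.0000
seg 2 [90.7°–159.7°] uniform, h=12: θ=134.5° here. β=43.8, B=69. 12·43.8/69 = 7.6174 → s = 7.6174

7.6174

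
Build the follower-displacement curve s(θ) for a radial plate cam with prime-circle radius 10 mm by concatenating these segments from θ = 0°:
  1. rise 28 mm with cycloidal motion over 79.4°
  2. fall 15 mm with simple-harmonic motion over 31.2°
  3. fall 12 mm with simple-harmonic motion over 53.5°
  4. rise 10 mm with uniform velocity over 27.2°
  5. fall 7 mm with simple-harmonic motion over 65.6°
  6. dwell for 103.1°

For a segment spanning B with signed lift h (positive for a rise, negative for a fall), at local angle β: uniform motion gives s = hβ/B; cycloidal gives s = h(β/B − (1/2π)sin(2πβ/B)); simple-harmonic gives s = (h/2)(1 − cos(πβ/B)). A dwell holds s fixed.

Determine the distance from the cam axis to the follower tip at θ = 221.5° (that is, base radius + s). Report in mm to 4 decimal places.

seg 1 [0°–79.4°] cycloidal, h=28: full span → s += 28 → s = 28.0000
seg 2 [79.4°–110.6°] simple-harmonic, h=-15: full span → s += -15 → s = 13.0000
seg 3 [110.6°–164.1°] simple-harmonic, h=-12: full span → s += -12 → s = 1.0000
seg 4 [164.1°–191.3°] uniform, h=10: full span → s += 10 → s = 11.0000
seg 5 [191.3°–256.9°] simple-harmonic, h=-7: θ=221.5° here. β=30.2, B=65.6. -7/2·(1 − cos(π·0.4604)) = -3.0653 → s = 7.9347
radial distance = base radius + s = 10 + 7.9347 = 17.9347

17.9347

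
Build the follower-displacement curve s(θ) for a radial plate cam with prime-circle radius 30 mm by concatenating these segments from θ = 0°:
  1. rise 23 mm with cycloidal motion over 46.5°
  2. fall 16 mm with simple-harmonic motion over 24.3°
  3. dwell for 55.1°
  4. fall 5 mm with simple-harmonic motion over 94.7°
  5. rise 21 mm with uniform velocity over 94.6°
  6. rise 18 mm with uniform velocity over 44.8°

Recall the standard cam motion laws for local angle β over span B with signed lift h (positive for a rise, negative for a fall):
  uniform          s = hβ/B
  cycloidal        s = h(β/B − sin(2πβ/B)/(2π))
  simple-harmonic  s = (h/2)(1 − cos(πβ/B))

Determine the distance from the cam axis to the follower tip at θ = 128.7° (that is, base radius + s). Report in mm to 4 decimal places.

seg 1 [0°–46.5°] cycloidal, h=23: full span → s += 23 → s = 23.0000
seg 2 [46.5°–70.8°] simple-harmonic, h=-16: full span → s += -16 → s = 7.0000
seg 3 [70.8°–125.9°] dwell: s stays 7.0000
seg 4 [125.9°–220.6°] simple-harmonic, h=-5: θ=128.7° here. β=2.8, B=94.7. -5/2·(1 − cos(π·0.0296)) = -0.0108 → s = 6.9892
radial distance = base radius + s = 30 + 6.9892 = 36.9892

36.9892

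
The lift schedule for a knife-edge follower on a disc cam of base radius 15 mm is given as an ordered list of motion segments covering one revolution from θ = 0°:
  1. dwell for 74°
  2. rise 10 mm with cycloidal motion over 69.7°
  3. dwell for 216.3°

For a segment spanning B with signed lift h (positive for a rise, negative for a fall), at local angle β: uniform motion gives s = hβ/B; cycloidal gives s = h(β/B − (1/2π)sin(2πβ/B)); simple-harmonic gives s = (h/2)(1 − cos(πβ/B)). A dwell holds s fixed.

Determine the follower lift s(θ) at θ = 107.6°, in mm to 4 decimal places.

seg 1 [0°–74°] dwell: s stays 0.0000
seg 2 [74°–143.7°] cycloidal, h=10: θ=107.6° here. β=33.6, B=69.7. 10·(0.4821 − sin(2π·0.4821)/(2π)) = 4.6417 → s = 4.6417

4.6417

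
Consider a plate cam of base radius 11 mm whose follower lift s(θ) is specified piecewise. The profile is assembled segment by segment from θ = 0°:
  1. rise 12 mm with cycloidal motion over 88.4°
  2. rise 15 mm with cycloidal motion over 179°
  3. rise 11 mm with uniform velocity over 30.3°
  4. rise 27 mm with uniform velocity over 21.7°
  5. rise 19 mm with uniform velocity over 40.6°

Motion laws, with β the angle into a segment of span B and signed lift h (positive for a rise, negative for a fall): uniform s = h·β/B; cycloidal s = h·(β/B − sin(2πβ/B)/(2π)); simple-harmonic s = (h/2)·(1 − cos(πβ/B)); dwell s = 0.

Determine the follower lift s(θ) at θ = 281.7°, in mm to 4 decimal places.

seg 1 [0°–88.4°] cycloidal, h=12: full span → s += 12 → s = 12.0000
seg 2 [88.4°–267.4°] cycloidal, h=15: full span → s += 15 → s = 27.0000
seg 3 [267.4°–297.7°] uniform, h=11: θ=281.7° here. β=14.3, B=30.3. 11·14.3/30.3 = 5.1914 → s = 32.1914

32.1914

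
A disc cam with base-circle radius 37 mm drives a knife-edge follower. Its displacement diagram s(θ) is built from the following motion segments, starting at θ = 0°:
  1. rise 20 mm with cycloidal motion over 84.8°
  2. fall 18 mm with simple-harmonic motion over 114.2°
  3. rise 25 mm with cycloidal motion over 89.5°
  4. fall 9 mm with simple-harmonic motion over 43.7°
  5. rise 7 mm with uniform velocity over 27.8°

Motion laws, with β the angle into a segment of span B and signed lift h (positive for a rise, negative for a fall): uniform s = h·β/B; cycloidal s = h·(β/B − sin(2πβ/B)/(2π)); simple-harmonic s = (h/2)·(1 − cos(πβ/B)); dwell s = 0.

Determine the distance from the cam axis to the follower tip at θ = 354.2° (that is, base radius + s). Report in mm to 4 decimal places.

seg 1 [0°–84.8°] cycloidal, h=20: full span → s += 20 → s = 20.0000
seg 2 [84.8°–199°] simple-harmonic, h=-18: full span → s += -18 → s = 2.0000
seg 3 [199°–288.5°] cycloidal, h=25: full span → s += 25 → s = 27.0000
seg 4 [288.5°–332.2°] simple-harmonic, h=-9: full span → s += -9 → s = 18.0000
seg 5 [332.2°–360°] uniform, h=7: θ=354.2° here. β=22, B=27.8. 7·22/27.8 = 5.5396 → s = 23.5396
radial distance = base radius + s = 37 + 23.5396 = 60.5396

60.5396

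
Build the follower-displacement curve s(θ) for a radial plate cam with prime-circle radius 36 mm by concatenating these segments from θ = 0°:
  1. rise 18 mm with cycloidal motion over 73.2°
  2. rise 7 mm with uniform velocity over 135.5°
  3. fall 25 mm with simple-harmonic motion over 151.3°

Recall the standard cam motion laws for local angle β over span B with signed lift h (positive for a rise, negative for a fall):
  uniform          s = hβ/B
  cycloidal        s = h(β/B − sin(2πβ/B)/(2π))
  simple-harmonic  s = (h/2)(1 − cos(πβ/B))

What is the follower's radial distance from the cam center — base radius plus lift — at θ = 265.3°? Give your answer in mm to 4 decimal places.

seg 1 [0°–73.2°] cycloidal, h=18: full span → s += 18 → s = 18.0000
seg 2 [73.2°–208.7°] uniform, h=7: full span → s += 7 → s = 25.0000
seg 3 [208.7°–360°] simple-harmonic, h=-25: θ=265.3° here. β=56.6, B=151.3. -25/2·(1 − cos(π·0.3741)) = -7.6835 → s = 17.3165
radial distance = base radius + s = 36 + 17.3165 = 53.3165

53.3165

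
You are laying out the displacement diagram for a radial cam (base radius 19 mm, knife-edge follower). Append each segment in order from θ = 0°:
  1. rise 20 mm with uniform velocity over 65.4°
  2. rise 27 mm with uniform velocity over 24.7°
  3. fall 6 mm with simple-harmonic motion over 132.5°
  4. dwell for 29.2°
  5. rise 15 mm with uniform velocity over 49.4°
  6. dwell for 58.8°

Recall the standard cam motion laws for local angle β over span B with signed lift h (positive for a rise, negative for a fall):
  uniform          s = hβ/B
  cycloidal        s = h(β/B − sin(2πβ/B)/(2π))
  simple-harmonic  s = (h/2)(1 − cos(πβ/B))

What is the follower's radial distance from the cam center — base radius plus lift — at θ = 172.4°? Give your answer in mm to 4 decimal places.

seg 1 [0°–65.4°] uniform, h=20: full span → s += 20 → s = 20.0000
seg 2 [65.4°–90.1°] uniform, h=27: full span → s += 27 → s = 47.0000
seg 3 [90.1°–222.6°] simple-harmonic, h=-6: θ=172.4° here. β=82.3, B=132.5. -6/2·(1 − cos(π·0.6211)) = -4.1143 → s = 42.8857
radial distance = base radius + s = 19 + 42.8857 = 61.8857

61.8857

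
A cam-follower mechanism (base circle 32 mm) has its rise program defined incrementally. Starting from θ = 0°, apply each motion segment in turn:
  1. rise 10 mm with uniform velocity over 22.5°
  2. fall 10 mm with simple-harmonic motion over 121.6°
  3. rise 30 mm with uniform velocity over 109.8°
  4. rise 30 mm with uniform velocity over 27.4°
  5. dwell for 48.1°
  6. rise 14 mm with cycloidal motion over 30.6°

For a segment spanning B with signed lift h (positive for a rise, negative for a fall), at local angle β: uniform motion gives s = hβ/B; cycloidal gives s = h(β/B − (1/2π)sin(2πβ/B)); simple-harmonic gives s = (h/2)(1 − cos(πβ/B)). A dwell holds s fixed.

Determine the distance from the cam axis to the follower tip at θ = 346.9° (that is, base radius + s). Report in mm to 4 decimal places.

seg 1 [0°–22.5°] uniform, h=10: full span → s += 10 → s = 10.0000
seg 2 [22.5°–144.1°] simple-harmonic, h=-10: full span → s += -10 → s = 0.0000
seg 3 [144.1°–253.9°] uniform, h=30: full span → s += 30 → s = 30.0000
seg 4 [253.9°–281.3°] uniform, h=30: full span → s += 30 → s = 60.0000
seg 5 [281.3°–329.4°] dwell: s stays 60.0000
seg 6 [329.4°–360°] cycloidal, h=14: θ=346.9° here. β=17.5, B=30.6. 14·(0.5719 − sin(2π·0.5719)/(2π)) = 8.9792 → s = 68.9792
radial distance = base radius + s = 32 + 68.9792 = 100.9792

100.9792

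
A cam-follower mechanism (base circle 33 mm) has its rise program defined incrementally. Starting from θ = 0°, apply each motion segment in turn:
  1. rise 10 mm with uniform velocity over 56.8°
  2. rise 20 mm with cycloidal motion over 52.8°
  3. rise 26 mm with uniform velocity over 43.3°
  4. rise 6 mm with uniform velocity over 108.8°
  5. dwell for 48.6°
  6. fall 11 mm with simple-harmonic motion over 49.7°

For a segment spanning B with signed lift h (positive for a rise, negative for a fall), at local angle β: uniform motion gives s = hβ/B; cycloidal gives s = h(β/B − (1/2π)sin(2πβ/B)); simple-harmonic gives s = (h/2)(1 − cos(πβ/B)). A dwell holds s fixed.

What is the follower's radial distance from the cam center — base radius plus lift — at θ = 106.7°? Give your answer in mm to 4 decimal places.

seg 1 [0°–56.8°] uniform, h=10: full span → s += 10 → s = 10.0000
seg 2 [56.8°–109.6°] cycloidal, h=20: θ=106.7° here. β=49.9, B=52.8. 20·(0.9451 − sin(2π·0.9451)/(2π)) = 19.9783 → s = 29.9783
radial distance = base radius + s = 33 + 29.9783 = 62.9783

62.9783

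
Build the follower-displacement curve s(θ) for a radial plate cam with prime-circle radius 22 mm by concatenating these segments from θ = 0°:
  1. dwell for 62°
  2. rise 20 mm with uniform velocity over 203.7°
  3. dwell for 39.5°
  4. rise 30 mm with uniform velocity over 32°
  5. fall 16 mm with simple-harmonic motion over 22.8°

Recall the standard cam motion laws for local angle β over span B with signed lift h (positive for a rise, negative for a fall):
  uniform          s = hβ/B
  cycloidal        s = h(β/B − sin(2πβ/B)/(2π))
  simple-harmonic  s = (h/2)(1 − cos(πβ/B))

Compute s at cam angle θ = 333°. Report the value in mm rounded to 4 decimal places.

seg 1 [0°–62°] dwell: s stays 0.0000
seg 2 [62°–265.7°] uniform, h=20: full span → s += 20 → s = 20.0000
seg 3 [265.7°–305.2°] dwell: s stays 20.0000
seg 4 [305.2°–337.2°] uniform, h=30: θ=333° here. β=27.8, B=32. 30·27.8/32 = 26.0625 → s = 46.0625

46.0625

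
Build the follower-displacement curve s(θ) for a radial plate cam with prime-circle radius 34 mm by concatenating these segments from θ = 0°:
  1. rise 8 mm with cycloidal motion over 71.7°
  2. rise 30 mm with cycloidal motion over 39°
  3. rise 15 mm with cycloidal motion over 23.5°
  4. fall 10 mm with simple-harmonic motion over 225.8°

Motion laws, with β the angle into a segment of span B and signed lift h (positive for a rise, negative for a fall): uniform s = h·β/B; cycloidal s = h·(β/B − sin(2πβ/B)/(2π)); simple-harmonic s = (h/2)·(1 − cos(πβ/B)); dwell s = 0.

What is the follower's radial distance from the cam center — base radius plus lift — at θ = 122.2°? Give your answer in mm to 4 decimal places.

seg 1 [0°–71.7°] cycloidal, h=8: full span → s += 8 → s = 8.0000
seg 2 [71.7°–110.7°] cycloidal, h=30: full span → s += 30 → s = 38.0000
seg 3 [110.7°–134.2°] cycloidal, h=15: θ=122.2° here. β=11.5, B=23.5. 15·(0.4894 − sin(2π·0.4894)/(2π)) = 7.1810 → s = 45.1810
radial distance = base radius + s = 34 + 45.1810 = 79.1810

79.1810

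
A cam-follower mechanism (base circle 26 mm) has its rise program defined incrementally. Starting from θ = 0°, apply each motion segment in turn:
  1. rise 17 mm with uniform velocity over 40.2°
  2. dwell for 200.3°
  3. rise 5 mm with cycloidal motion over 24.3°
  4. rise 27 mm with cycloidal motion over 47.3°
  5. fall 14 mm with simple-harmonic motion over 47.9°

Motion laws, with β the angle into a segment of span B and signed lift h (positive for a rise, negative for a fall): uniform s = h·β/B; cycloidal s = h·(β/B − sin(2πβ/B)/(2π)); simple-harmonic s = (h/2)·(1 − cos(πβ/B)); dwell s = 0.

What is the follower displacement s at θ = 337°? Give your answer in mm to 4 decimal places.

seg 1 [0°–40.2°] uniform, h=17: full span → s += 17 → s = 17.0000
seg 2 [40.2°–240.5°] dwell: s stays 17.0000
seg 3 [240.5°–264.8°] cycloidal, h=5: full span → s += 5 → s = 22.0000
seg 4 [264.8°–312.1°] cycloidal, h=27: full span → s += 27 → s = 49.0000
seg 5 [312.1°–360°] simple-harmonic, h=-14: θ=337° here. β=24.9, B=47.9. -14/2·(1 − cos(π·0.5198)) = -7.4359 → s = 41.5641

41.5641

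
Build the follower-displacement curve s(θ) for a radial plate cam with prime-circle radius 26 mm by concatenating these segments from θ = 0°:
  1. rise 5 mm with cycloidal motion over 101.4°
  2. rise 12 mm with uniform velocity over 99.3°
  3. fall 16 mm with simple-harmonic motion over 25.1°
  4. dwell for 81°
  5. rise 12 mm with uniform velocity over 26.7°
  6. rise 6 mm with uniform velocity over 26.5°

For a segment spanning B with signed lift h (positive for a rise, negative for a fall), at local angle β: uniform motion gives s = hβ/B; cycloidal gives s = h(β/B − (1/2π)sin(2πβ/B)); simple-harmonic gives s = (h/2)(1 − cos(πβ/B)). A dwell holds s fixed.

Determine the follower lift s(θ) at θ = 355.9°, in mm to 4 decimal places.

seg 1 [0°–101.4°] cycloidal, h=5: full span → s += 5 → s = 5.0000
seg 2 [101.4°–200.7°] uniform, h=12: full span → s += 12 → s = 17.0000
seg 3 [200.7°–225.8°] simple-harmonic, h=-16: full span → s += -16 → s = 1.0000
seg 4 [225.8°–306.8°] dwell: s stays 1.0000
seg 5 [306.8°–333.5°] uniform, h=12: full span → s += 12 → s = 13.0000
seg 6 [333.5°–360°] uniform, h=6: θ=355.9° here. β=22.4, B=26.5. 6·22.4/26.5 = 5.0717 → s = 18.0717

18.0717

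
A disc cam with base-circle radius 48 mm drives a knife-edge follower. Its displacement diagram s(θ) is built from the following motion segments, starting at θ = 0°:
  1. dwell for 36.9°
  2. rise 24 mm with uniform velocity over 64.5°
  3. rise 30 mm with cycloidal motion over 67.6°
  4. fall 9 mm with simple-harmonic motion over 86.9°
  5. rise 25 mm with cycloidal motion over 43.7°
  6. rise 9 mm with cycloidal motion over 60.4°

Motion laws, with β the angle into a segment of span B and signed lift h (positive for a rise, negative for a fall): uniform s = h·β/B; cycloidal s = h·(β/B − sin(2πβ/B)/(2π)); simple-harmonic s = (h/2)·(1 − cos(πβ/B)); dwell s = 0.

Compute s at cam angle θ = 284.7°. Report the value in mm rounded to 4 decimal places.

seg 1 [0°–36.9°] dwell: s stays 0.0000
seg 2 [36.9°–101.4°] uniform, h=24: full span → s += 24 → s = 24.0000
seg 3 [101.4°–169°] cycloidal, h=30: full span → s += 30 → s = 54.0000
seg 4 [169°–255.9°] simple-harmonic, h=-9: full span → s += -9 → s = 45.0000
seg 5 [255.9°–299.6°] cycloidal, h=25: θ=284.7° here. β=28.8, B=43.7. 25·(0.6590 − sin(2π·0.6590)/(2π)) = 19.8225 → s = 64.8225

64.8225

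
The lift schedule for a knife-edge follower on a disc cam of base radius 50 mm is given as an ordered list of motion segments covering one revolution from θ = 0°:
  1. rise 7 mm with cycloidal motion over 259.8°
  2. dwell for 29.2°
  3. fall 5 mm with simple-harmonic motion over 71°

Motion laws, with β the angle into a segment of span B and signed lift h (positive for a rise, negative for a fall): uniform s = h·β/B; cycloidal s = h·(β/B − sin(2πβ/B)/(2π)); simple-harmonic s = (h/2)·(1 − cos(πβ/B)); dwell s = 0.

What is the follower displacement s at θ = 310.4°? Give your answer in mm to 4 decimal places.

seg 1 [0°–259.8°] cycloidal, h=7: full span → s += 7 → s = 7.0000
seg 2 [259.8°–289°] dwell: s stays 7.0000
seg 3 [289°–360°] simple-harmonic, h=-5: θ=310.4° here. β=21.4, B=71. -5/2·(1 − cos(π·0.3014)) = -1.0395 → s = 5.9605

5.9605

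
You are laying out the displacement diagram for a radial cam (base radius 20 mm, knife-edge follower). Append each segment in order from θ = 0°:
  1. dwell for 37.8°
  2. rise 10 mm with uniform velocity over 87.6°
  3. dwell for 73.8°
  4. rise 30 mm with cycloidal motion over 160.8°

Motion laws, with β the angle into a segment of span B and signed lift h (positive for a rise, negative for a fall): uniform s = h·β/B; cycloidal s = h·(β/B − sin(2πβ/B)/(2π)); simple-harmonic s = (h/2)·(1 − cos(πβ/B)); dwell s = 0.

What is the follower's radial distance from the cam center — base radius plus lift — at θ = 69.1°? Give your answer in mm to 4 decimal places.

seg 1 [0°–37.8°] dwell: s stays 0.0000
seg 2 [37.8°–125.4°] uniform, h=10: θ=69.1° here. β=31.3, B=87.6. 10·31.3/87.6 = 3.5731 → s = 3.5731
radial distance = base radius + s = 20 + 3.5731 = 23.5731

23.5731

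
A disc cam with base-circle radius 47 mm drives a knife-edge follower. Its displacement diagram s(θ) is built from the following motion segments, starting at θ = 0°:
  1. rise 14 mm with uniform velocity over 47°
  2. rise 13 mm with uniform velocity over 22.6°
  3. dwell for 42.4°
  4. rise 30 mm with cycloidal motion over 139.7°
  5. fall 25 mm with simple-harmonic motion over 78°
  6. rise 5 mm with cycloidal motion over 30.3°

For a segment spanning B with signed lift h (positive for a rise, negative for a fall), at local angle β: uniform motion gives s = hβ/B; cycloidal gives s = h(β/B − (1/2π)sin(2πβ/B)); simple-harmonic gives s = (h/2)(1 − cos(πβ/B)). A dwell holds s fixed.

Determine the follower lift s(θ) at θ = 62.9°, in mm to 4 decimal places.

seg 1 [0°–47°] uniform, h=14: full span → s += 14 → s = 14.0000
seg 2 [47°–69.6°] uniform, h=13: θ=62.9° here. β=15.9, B=22.6. 13·15.9/22.6 = 9.1460 → s = 23.1460

23.1460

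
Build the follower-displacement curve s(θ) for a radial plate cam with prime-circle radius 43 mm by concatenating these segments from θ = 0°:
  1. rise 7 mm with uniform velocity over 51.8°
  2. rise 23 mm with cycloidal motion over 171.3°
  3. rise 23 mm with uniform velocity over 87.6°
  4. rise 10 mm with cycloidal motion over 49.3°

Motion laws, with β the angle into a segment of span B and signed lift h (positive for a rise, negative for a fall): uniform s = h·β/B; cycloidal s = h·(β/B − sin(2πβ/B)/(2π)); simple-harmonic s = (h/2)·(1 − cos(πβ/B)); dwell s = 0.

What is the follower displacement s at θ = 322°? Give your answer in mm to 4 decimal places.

seg 1 [0°–51.8°] uniform, h=7: full span → s += 7 → s = 7.0000
seg 2 [51.8°–223.1°] cycloidal, h=23: full span → s += 23 → s = 30.0000
seg 3 [223.1°–310.7°] uniform, h=23: full span → s += 23 → s = 53.0000
seg 4 [310.7°–360°] cycloidal, h=10: θ=322° here. β=11.3, B=49.3. 10·(0.2292 − sin(2π·0.2292)/(2π)) = 0.7141 → s = 53.7141

53.7141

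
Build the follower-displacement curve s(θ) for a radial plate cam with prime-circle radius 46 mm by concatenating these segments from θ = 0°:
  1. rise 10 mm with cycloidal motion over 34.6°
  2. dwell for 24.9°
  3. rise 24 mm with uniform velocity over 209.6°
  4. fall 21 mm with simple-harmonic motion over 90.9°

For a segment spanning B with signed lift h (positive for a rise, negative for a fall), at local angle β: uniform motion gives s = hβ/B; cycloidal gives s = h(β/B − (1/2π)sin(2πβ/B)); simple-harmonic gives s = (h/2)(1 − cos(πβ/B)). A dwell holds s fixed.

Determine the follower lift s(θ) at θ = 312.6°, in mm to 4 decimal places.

seg 1 [0°–34.6°] cycloidal, h=10: full span → s += 10 → s = 10.0000
seg 2 [34.6°–59.5°] dwell: s stays 10.0000
seg 3 [59.5°–269.1°] uniform, h=24: full span → s += 24 → s = 34.0000
seg 4 [269.1°–360°] simple-harmonic, h=-21: θ=312.6° here. β=43.5, B=90.9. -21/2·(1 − cos(π·0.4785)) = -9.7929 → s = 24.2071

24.2071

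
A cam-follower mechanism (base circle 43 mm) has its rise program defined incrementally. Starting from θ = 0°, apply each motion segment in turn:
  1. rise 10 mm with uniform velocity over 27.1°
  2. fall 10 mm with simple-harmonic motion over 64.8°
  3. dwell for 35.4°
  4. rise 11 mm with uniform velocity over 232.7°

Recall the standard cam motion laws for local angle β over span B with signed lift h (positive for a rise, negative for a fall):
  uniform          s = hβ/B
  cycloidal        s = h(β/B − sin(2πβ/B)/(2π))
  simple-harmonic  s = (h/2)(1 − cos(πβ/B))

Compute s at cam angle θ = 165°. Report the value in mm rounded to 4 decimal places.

seg 1 [0°–27.1°] uniform, h=10: full span → s += 10 → s = 10.0000
seg 2 [27.1°–91.9°] simple-harmonic, h=-10: full span → s += -10 → s = 0.0000
seg 3 [91.9°–127.3°] dwell: s stays 0.0000
seg 4 [127.3°–360°] uniform, h=11: θ=165° here. β=37.7, B=232.7. 11·37.7/232.7 = 1.7821 → s = 1.7821

1.7821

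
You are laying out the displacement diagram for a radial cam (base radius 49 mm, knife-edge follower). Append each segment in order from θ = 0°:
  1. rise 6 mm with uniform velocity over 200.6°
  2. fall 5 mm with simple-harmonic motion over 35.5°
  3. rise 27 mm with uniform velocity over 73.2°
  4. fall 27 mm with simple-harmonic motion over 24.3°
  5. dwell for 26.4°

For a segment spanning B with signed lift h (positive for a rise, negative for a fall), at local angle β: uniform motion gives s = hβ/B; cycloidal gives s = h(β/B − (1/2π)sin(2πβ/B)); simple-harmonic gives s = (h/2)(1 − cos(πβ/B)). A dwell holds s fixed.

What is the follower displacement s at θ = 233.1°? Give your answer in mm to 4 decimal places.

seg 1 [0°–200.6°] uniform, h=6: full span → s += 6 → s = 6.0000
seg 2 [200.6°–236.1°] simple-harmonic, h=-5: θ=233.1° here. β=32.5, B=35.5. -5/2·(1 − cos(π·0.9155)) = -4.9124 → s = 1.0876

1.0876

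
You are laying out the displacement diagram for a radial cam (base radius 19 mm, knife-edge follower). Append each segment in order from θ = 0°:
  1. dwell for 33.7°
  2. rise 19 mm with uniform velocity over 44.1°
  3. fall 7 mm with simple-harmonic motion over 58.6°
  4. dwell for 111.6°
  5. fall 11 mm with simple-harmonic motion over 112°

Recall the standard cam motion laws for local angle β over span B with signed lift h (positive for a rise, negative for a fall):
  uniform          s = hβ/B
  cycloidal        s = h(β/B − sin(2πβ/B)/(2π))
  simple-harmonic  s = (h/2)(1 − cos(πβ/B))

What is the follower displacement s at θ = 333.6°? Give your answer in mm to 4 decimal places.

seg 1 [0°–33.7°] dwell: s stays 0.0000
seg 2 [33.7°–77.8°] uniform, h=19: full span → s += 19 → s = 19.0000
seg 3 [77.8°–136.4°] simple-harmonic, h=-7: full span → s += -7 → s = 12.0000
seg 4 [136.4°–248°] dwell: s stays 12.0000
seg 5 [248°–360°] simple-harmonic, h=-11: θ=333.6° here. β=85.6, B=112. -11/2·(1 − cos(π·0.7643)) = -9.5597 → s = 2.4403

2.4403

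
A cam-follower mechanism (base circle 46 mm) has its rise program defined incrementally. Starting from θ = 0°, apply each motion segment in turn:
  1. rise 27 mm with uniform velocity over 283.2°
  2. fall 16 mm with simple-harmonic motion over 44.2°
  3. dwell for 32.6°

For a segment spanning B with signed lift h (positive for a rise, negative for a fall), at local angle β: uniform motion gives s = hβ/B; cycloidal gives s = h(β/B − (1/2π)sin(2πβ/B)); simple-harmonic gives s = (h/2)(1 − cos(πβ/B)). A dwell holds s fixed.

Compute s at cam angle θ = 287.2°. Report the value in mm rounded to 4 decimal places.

seg 1 [0°–283.2°] uniform, h=27: full span → s += 27 → s = 27.0000
seg 2 [283.2°–327.4°] simple-harmonic, h=-16: θ=287.2° here. β=4, B=44.2. -16/2·(1 − cos(π·0.0905)) = -0.3211 → s = 26.6789

26.6789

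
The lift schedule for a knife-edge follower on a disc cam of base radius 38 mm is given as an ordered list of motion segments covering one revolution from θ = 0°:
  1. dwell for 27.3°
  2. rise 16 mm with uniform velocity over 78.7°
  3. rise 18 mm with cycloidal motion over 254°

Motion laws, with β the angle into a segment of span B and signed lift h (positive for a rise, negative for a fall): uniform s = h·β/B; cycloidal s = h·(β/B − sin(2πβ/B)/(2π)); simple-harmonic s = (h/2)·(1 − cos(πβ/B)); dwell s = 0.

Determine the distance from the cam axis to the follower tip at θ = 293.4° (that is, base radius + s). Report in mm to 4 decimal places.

seg 1 [0°–27.3°] dwell: s stays 0.0000
seg 2 [27.3°–106°] uniform, h=16: full span → s += 16 → s = 16.0000
seg 3 [106°–360°] cycloidal, h=18: θ=293.4° here. β=187.4, B=254. 18·(0.7378 − sin(2π·0.7378)/(2π)) = 16.1367 → s = 32.1367
radial distance = base radius + s = 38 + 32.1367 = 70.1367

70.1367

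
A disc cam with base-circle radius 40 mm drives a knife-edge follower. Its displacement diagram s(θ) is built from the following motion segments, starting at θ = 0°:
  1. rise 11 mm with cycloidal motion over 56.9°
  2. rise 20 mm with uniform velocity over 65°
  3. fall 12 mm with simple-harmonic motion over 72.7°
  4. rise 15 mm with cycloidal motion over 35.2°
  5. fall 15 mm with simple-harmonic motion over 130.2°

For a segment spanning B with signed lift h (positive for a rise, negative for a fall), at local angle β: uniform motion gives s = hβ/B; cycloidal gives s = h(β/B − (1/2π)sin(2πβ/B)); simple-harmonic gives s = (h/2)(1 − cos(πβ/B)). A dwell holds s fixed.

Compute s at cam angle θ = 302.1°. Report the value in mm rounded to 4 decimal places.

seg 1 [0°–56.9°] cycloidal, h=11: full span → s += 11 → s = 11.0000
seg 2 [56.9°–121.9°] uniform, h=20: full span → s += 20 → s = 31.0000
seg 3 [121.9°–194.6°] simple-harmonic, h=-12: full span → s += -12 → s = 19.0000
seg 4 [194.6°–229.8°] cycloidal, h=15: full span → s += 15 → s = 34.0000
seg 5 [229.8°–360°] simple-harmonic, h=-15: θ=302.1° here. β=72.3, B=130.2. -15/2·(1 − cos(π·0.5553)) = -8.7964 → s = 25.2036

25.2036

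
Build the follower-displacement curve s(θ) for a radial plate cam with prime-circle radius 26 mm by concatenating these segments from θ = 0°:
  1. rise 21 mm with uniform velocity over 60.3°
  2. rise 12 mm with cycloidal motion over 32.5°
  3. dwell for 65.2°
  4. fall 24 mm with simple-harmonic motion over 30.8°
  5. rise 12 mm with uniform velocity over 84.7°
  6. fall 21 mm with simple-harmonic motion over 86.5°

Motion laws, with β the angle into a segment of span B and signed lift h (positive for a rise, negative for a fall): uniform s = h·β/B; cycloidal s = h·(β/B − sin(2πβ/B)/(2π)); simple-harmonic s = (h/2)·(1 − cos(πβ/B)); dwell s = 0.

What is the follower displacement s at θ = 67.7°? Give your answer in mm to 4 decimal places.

seg 1 [0°–60.3°] uniform, h=21: full span → s += 21 → s = 21.0000
seg 2 [60.3°–92.8°] cycloidal, h=12: θ=67.7° here. β=7.4, B=32.5. 12·(0.2277 − sin(2π·0.2277)/(2π)) = 0.8412 → s = 21.8412

21.8412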